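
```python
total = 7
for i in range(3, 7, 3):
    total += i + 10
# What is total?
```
Trace:
  total=7
  total=20, i=3
  total=36, i=6

Final answer: 36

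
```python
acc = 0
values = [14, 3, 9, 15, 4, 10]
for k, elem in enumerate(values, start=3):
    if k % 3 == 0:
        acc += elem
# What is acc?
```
Trace:
  acc=0
  acc=14, k=3, elem=14
  acc=14, k=4, elem=3
  acc=14, k=5, elem=9
  acc=29, k=6, elem=15
  acc=29, k=7, elem=4
  acc=29, k=8, elem=10

Final answer: 29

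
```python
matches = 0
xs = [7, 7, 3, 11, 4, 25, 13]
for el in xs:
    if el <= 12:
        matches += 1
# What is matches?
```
Trace:
  matches=0
  matches=1, el=7
  matches=2, el=7
  matches=3, el=3
  matches=4, el=11
  matches=5, el=4
  matches=5, el=25
  matches=5, el=13

Final answer: 5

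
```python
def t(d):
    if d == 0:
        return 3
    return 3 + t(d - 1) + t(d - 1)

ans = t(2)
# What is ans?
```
Call trace (a repeated sub-call is expanded the first time; later identical calls just restate its return value):
t(d=2)
  t(d=1)
    t(d=0)
    -> return 3
    t(d=0)
    -> return 3
  -> return 9
  t(d=1) -> return 9  (same call as traced above)
-> return 21

Final answer: 21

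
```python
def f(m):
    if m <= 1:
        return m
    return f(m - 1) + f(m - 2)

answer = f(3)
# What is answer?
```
Call trace:
f(m=3)
  f(m=2)
    f(m=1)
    -> return 1
    f(m=0)
    -> return 0
  -> return 1
  f(m=1)
  -> return 1
-> return 2

Final answer: 2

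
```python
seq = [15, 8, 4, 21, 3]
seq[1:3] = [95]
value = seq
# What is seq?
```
Trace:
  seq=[15, 8, 4, 21, 3]
  seq=[15, 95, 21, 3]
  seq=[15, 95, 21, 3], value=[15, 95, 21, 3]

Final answer: [15, 95, 21, 3]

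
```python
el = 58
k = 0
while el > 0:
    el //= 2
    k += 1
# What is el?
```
Trace:
  el=58
  el=58, k=0
  el=29, k=1
  el=14, k=2
  el=7, k=3
  el=3, k=4
  el=1, k=5
  el=0, k=6

Final answer: 0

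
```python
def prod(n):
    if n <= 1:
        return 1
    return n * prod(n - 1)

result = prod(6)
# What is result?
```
Call trace:
prod(n=6)
  prod(n=5)
    prod(n=4)
      prod(n=3)
        prod(n=2)
          prod(n=1)
          -> return 1
        -> return 2
      -> return 6
    -> return 24
  -> return 120
-> return 720

Final answer: 720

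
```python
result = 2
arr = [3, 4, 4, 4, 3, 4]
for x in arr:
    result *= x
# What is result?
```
Trace:
  result=2
  result=6, x=3
  result=24, x=4
  result=96, x=4
  result=384, x=4
  result=1152, x=3
  result=4608, x=4

Final answer: 4608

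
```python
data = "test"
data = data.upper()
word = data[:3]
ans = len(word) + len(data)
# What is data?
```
Trace:
  data='test'
  data='TEST'
  data='TEST', word='TES'
  data='TEST', word='TES', ans=7

Final answer: 'TEST'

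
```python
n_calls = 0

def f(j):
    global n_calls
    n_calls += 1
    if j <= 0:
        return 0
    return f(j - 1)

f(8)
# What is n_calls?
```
Call trace:
f(j=8)
  f(j=7)
    f(j=6)
      f(j=5)
        f(j=4)
          f(j=3)
            f(j=2)
              f(j=1)
                f(j=0)
                -> return 0
              -> return 0
            -> return 0
          -> return 0
        -> return 0
      -> return 0
    -> return 0
  -> return 0
-> return 0

n_calls is incremented once per call. f is entered once for each j = 8, 7, 6, 5, 4, 3, 2, 1, 0 (the j <= 0 call returns without recursing), i.e. 8 + 1 calls.
n_calls = 9

Final answer: 9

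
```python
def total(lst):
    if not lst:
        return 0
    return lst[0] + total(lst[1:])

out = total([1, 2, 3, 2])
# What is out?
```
Call trace:
total(lst=[1, 2, 3, 2])
  total(lst=[2, 3, 2])
    total(lst=[3, 2])
      total(lst=[2])
        total(lst=[])
        -> return 0
      -> return 2
    -> return 5
  -> return 7
-> return 8

Final answer: 8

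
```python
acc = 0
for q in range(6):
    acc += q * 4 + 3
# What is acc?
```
Trace:
  acc=0
  acc=3, q=0
  acc=10, q=1
  acc=21, q=2
  acc=36, q=3
  acc=55, q=4
  acc=78, q=5

Final answer: 78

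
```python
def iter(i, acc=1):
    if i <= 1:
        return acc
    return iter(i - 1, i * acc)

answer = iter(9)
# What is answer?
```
Call trace:
iter(i=9, acc=1)
  iter(i=8, acc=9)
    iter(i=7, acc=72)
      iter(i=6, acc=504)
        iter(i=5, acc=3024)
          iter(i=4, acc=15120)
            iter(i=3, acc=60480)
              iter(i=2, acc=181440)
                iter(i=1, acc=362880)
                -> return 362880
              -> return 362880
            -> return 362880
          -> return 362880
        -> return 362880
      -> return 362880
    -> return 362880
  -> return 362880
-> return 362880

Final answer: 362880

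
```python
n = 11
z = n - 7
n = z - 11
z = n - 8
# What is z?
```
Trace:
  n=11
  n=11, z=4
  n=-7, z=4
  n=-7, z=-15

Final answer: -15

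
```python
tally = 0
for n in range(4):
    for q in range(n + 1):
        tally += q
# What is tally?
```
Trace:
  tally=0
  tally=0, n=0, q=0
  tally=0, n=1, q=0
  tally=1, n=1, q=1
  tally=1, n=2, q=0
  tally=2, n=2, q=1
  tally=4, n=2, q=2
  tally=4, n=3, q=0
  tally=5, n=3, q=1
  tally=7, n=3, q=2
  tally=10, n=3, q=3

Final answer: 10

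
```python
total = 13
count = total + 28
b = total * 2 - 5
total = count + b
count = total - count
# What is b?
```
Trace:
  total=13
  total=13, count=41
  total=13, count=41, b=21
  total=62, count=41, b=21
  total=62, count=21, b=21

Final answer: 21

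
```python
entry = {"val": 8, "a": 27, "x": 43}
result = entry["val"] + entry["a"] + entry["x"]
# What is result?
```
Trace:
  entry={'val': 8, 'a': 27, 'x': 43}
  entry={'val': 8, 'a': 27, 'x': 43}, result=78

Final answer: 78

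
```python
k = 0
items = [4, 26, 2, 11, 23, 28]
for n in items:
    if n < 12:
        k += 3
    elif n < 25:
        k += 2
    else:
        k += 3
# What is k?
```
Trace:
  k=0
  k=3, n=4
  k=6, n=26
  k=9, n=2
  k=12, n=11
  k=14, n=23
  k=17, n=28

Final answer: 17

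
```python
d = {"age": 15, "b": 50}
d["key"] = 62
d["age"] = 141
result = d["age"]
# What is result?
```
Trace:
  d={'age': 15, 'b': 50}
  d={'age': 15, 'b': 50, 'key': 62}
  d={'age': 141, 'b': 50, 'key': 62}
  d={'age': 141, 'b': 50, 'key': 62}, result=141

Final answer: 141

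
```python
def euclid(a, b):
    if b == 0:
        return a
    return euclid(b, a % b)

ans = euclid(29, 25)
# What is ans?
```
Call trace:
euclid(a=29, b=25)
  euclid(a=25, b=4)
    euclid(a=4, b=1)
      euclid(a=1, b=0)
      -> return 1
    -> return 1
  -> return 1
-> return 1

Final answer: 1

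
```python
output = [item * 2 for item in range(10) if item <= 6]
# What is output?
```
Trace:
  item=0
  item=1
  item=2
  item=3
  item=4
  item=5
  item=6
  item=7
  item=8
  item=9
  output=[0, 2, 4, 6, 8, 10, 12]

Final answer: [0, 2, 4, 6, 8, 10, 12]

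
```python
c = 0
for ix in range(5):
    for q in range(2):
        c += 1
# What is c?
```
Trace:
  c=0
  c=1, ix=0, q=0
  c=2, ix=0, q=1
  c=3, ix=1, q=0
  c=4, ix=1, q=1
  c=5, ix=2, q=0
  c=6, ix=2, q=1
  c=7, ix=3, q=0
  c=8, ix=3, q=1
  c=9, ix=4, q=0
  c=10, ix=4, q=1

Final answer: 10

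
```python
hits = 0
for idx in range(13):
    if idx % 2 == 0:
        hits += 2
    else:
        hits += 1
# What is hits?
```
Trace:
  hits=0
  hits=2, idx=0
  hits=3, idx=1
  hits=5, idx=2
  hits=6, idx=3
  hits=8, idx=4
  hits=9, idx=5
  hits=11, idx=6
  hits=12, idx=7
  hits=14, idx=8
  hits=15, idx=9
  hits=17, idx=10
  hits=18, idx=11
  hits=20, idx=12

Final answer: 20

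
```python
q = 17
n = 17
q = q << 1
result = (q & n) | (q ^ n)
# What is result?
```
Trace:
  q=17
  q=17, n=17
  q=34, n=17
  q=34, n=17, result=51

Final answer: 51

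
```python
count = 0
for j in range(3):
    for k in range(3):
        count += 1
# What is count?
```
Trace:
  count=0
  count=1, j=0, k=0
  count=2, j=0, k=1
  count=3, j=0, k=2
  count=4, j=1, k=0
  count=5, j=1, k=1
  count=6, j=1, k=2
  count=7, j=2, k=0
  count=8, j=2, k=1
  count=9, j=2, k=2

Final answer: 9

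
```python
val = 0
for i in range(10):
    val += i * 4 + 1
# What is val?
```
Trace:
  val=0
  val=1, i=0
  val=6, i=1
  val=15, i=2
  val=28, i=3
  val=45, i=4
  val=66, i=5
  val=91, i=6
  val=120, i=7
  val=153, i=8
  val=190, i=9

Final answer: 190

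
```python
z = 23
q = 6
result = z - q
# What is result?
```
Trace:
  z=23
  z=23, q=6
  z=23, q=6, result=17

Final answer: 17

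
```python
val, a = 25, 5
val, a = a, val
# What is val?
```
Trace:
  val=25, a=5
  val=5, a=25

Final answer: 5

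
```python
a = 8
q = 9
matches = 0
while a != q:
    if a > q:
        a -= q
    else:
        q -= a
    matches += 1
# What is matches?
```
Trace:
  a=8
  a=8, q=9
  a=8, q=9, matches=0
  a=8, q=1, matches=1
  a=7, q=1, matches=2
  a=6, q=1, matches=3
  a=5, q=1, matches=4
  a=4, q=1, matches=5
  a=3, q=1, matches=6
  a=2, q=1, matches=7
  a=1, q=1, matches=8

Final answer: 8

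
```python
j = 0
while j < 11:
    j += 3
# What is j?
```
Trace:
  j=0
  j=3
  j=6
  j=9
  j=12

Final answer: 12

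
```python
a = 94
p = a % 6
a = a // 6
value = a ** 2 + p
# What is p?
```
Trace:
  a=94
  a=94, p=4
  a=15, p=4
  a=15, p=4, value=229

Final answer: 4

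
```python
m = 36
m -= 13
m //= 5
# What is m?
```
Trace:
  m=36
  m=23
  m=4

Final answer: 4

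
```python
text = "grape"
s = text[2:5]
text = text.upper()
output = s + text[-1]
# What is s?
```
Trace:
  text='grape'
  text='grape', s='ape'
  text='GRAPE', s='ape'
  text='GRAPE', s='ape', output='apeE'

Final answer: 'ape'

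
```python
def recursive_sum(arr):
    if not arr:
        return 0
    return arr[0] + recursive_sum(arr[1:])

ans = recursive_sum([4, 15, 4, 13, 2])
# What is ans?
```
Call trace:
recursive_sum(arr=[4, 15, 4, 13, 2])
  recursive_sum(arr=[15, 4, 13, 2])
    recursive_sum(arr=[4, 13, 2])
      recursive_sum(arr=[13, 2])
        recursive_sum(arr=[2])
          recursive_sum(arr=[])
          -> return 0
        -> return 2
      -> return 15
    -> return 19
  -> return 34
-> return 38

Final answer: 38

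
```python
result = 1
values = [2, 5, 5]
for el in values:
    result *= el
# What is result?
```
Trace:
  result=1
  result=2, el=2
  result=10, el=5
  result=50, el=5

Final answer: 50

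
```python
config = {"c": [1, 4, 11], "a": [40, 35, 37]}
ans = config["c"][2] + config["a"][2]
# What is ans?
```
Trace:
  config={'c': [1, 4, 11], 'a': [40, 35, 37]}
  config={'c': [1, 4, 11], 'a': [40, 35, 37]}, ans=48

Final answer: 48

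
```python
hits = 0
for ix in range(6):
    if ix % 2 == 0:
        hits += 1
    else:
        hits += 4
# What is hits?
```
Trace:
  hits=0
  hits=1, ix=0
  hits=5, ix=1
  hits=6, ix=2
  hits=10, ix=3
  hits=11, ix=4
  hits=15, ix=5

Final answer: 15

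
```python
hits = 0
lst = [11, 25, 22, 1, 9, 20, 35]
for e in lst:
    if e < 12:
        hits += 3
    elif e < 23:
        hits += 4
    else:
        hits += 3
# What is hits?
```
Trace:
  hits=0
  hits=3, e=11
  hits=6, e=25
  hits=10, e=22
  hits=13, e=1
  hits=16, e=9
  hits=20, e=20
  hits=23, e=35

Final answer: 23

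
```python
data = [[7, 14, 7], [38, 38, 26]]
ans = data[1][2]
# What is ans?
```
Trace:
  data=[[7, 14, 7], [38, 38, 26]]
  data=[[7, 14, 7], [38, 38, 26]], ans=26

Final answer: 26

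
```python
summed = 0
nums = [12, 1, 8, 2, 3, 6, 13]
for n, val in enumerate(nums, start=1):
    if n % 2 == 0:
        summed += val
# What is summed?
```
Trace:
  summed=0
  summed=0, n=1, val=12
  summed=1, n=2, val=1
  summed=1, n=3, val=8
  summed=3, n=4, val=2
  summed=3, n=5, val=3
  summed=9, n=6, val=6
  summed=9, n=7, val=13

Final answer: 9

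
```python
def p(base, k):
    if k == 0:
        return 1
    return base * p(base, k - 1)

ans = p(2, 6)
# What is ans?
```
Call trace:
p(base=2, k=6)
  p(base=2, k=5)
    p(base=2, k=4)
      p(base=2, k=3)
        p(base=2, k=2)
          p(base=2, k=1)
            p(base=2, k=0)
            -> return 1
          -> return 2
        -> return 4
      -> return 8
    -> return 16
  -> return 32
-> return 64

Final answer: 64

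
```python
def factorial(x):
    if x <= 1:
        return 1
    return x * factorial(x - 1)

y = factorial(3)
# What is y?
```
Call trace:
factorial(x=3)
  factorial(x=2)
    factorial(x=1)
    -> return 1
  -> return 2
-> return 6

Final answer: 6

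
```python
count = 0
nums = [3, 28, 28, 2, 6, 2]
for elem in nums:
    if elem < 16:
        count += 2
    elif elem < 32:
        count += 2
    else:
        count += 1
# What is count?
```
Trace:
  count=0
  count=2, elem=3
  count=4, elem=28
  count=6, elem=28
  count=8, elem=2
  count=10, elem=6
  count=12, elem=2

Final answer: 12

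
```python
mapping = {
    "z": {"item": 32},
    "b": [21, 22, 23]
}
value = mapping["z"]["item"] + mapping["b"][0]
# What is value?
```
Trace:
  mapping={'z': {'item': 32}, 'b': [21, 22, 23]}
  mapping={'z': {'item': 32}, 'b': [21, 22, 23]}, value=53

Final answer: 53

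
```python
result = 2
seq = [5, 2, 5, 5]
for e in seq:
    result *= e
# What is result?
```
Trace:
  result=2
  result=10, e=5
  result=20, e=2
  result=100, e=5
  result=500, e=5

Final answer: 500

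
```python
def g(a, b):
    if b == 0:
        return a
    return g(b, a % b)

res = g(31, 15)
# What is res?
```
Call trace:
g(a=31, b=15)
  g(a=15, b=1)
    g(a=1, b=0)
    -> return 1
  -> return 1
-> return 1

Final answer: 1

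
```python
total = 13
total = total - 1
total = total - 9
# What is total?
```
Trace:
  total=13
  total=12
  total=3

Final answer: 3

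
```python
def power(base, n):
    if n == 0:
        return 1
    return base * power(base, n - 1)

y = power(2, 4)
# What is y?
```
Call trace:
power(base=2, n=4)
  power(base=2, n=3)
    power(base=2, n=2)
      power(base=2, n=1)
        power(base=2, n=0)
        -> return 1
      -> return 2
    -> return 4
  -> return 8
-> return 16

Final answer: 16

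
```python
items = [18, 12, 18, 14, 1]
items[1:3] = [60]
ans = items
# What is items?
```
Trace:
  items=[18, 12, 18, 14, 1]
  items=[18, 60, 14, 1]
  items=[18, 60, 14, 1], ans=[18, 60, 14, 1]

Final answer: [18, 60, 14, 1]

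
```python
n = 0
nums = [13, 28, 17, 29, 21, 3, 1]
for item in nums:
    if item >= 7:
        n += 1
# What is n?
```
Trace:
  n=0
  n=1, item=13
  n=2, item=28
  n=3, item=17
  n=4, item=29
  n=5, item=21
  n=5, item=3
  n=5, item=1

Final answer: 5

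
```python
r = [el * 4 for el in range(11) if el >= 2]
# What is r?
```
Trace:
  el=0
  el=1
  el=2
  el=3
  el=4
  el=5
  el=6
  el=7
  el=8
  el=9
  el=10
  r=[8, 12, 16, 20, 24, 28, 32, 36, 40]

Final answer: [8, 12, 16, 20, 24, 28, 32, 36, 40]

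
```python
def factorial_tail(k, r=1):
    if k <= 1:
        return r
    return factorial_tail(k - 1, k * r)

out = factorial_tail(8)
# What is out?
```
Call trace:
factorial_tail(k=8, r=1)
  factorial_tail(k=7, r=8)
    factorial_tail(k=6, r=56)
      factorial_tail(k=5, r=336)
        factorial_tail(k=4, r=1680)
          factorial_tail(k=3, r=6720)
            factorial_tail(k=2, r=20160)
              factorial_tail(k=1, r=40320)
              -> return 40320
            -> return 40320
          -> return 40320
        -> return 40320
      -> return 40320
    -> return 40320
  -> return 40320
-> return 40320

Final answer: 40320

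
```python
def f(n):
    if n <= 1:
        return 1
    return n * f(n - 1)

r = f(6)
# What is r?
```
Call trace:
f(n=6)
  f(n=5)
    f(n=4)
      f(n=3)
        f(n=2)
          f(n=1)
          -> return 1
        -> return 2
      -> return 6
    -> return 24
  -> return 120
-> return 720

Final answer: 720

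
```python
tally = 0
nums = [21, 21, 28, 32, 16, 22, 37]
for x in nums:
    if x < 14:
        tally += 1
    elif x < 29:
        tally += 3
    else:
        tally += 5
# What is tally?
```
Trace:
  tally=0
  tally=3, x=21
  tally=6, x=21
  tally=9, x=28
  tally=14, x=32
  tally=17, x=16
  tally=20, x=22
  tally=25, x=37

Final answer: 25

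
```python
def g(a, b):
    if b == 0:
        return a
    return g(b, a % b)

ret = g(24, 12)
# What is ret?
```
Call trace:
g(a=24, b=12)
  g(a=12, b=0)
  -> return 12
-> return 12

Final answer: 12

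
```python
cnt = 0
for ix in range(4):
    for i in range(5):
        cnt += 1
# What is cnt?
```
Trace:
  cnt=0
  cnt=1, ix=0, i=0
  cnt=2, ix=0, i=1
  cnt=3, ix=0, i=2
  cnt=4, ix=0, i=3
  cnt=5, ix=0, i=4
  cnt=6, ix=1, i=0
  cnt=7, ix=1, i=1
  cnt=8, ix=1, i=2
  cnt=9, ix=1, i=3
  cnt=10, ix=1, i=4
  cnt=11, ix=2, i=0
  cnt=12, ix=2, i=1
  cnt=13, ix=2, i=2
  cnt=14, ix=2, i=3
  cnt=15, ix=2, i=4
  cnt=16, ix=3, i=0
  cnt=17, ix=3, i=1
  cnt=18, ix=3, i=2
  cnt=19, ix=3, i=3
  cnt=20, ix=3, i=4

Final answer: 20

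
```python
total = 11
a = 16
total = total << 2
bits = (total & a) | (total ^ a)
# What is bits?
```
Trace:
  total=11
  total=11, a=16
  total=44, a=16
  total=44, a=16, bits=60

Final answer: 60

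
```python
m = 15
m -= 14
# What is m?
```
Trace:
  m=15
  m=1

Final answer: 1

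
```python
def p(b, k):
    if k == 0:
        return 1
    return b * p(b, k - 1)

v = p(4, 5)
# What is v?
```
Call trace:
p(b=4, k=5)
  p(b=4, k=4)
    p(b=4, k=3)
      p(b=4, k=2)
        p(b=4, k=1)
          p(b=4, k=0)
          -> return 1
        -> return 4
      -> return 16
    -> return 64
  -> return 256
-> return 1024

Final answer: 1024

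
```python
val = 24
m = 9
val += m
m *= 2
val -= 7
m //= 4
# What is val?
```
Trace:
  val=24
  val=24, m=9
  val=33, m=9
  val=33, m=18
  val=26, m=18
  val=26, m=4

Final answer: 26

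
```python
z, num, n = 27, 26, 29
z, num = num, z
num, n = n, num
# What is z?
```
Trace:
  z=27, num=26, n=29
  z=26, num=27, n=29
  z=26, num=29, n=27

Final answer: 26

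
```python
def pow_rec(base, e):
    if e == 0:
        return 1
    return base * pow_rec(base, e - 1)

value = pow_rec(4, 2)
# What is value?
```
Call trace:
pow_rec(base=4, e=2)
  pow_rec(base=4, e=1)
    pow_rec(base=4, e=0)
    -> return 1
  -> return 4
-> return 16

Final answer: 16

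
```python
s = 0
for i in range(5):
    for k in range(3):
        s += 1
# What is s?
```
Trace:
  s=0
  s=1, i=0, k=0
  s=2, i=0, k=1
  s=3, i=0, k=2
  s=4, i=1, k=0
  s=5, i=1, k=1
  s=6, i=1, k=2
  s=7, i=2, k=0
  s=8, i=2, k=1
  s=9, i=2, k=2
  s=10, i=3, k=0
  s=11, i=3, k=1
  s=12, i=3, k=2
  s=13, i=4, k=0
  s=14, i=4, k=1
  s=15, i=4, k=2

Final answer: 15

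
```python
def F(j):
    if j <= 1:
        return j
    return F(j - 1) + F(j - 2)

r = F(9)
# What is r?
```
Call trace (a repeated sub-call is expanded the first time; later identical calls just restate its return value):
F(j=9)
  F(j=8)
    F(j=7)
      F(j=6)
        F(j=5)
          F(j=4)
            F(j=3)
              F(j=2)
                F(j=1)
                -> return 1
                F(j=0)
                -> return 0
              -> return 1
              F(j=1)
              -> return 1
            -> return 2
            F(j=2) -> return 1  (same call as traced above)
          -> return 3
          F(j=3) -> return 2  (same call as traced above)
        -> return 5
        F(j=4) -> return 3  (same call as traced above)
      -> return 8
      F(j=5) -> return 5  (same call as traced above)
    -> return 13
    F(j=6) -> return 8  (same call as traced above)
  -> return 21
  F(j=7) -> return 13  (same call as traced above)
-> return 34

Final answer: 34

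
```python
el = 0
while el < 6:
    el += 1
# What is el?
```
Trace:
  el=0
  el=1
  el=2
  el=3
  el=4
  el=5
  el=6

Final answer: 6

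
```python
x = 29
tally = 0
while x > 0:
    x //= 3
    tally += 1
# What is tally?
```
Trace:
  x=29
  x=29, tally=0
  x=9, tally=1
  x=3, tally=2
  x=1, tally=3
  x=0, tally=4

Final answer: 4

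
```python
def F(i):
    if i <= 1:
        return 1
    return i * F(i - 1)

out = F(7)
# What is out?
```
Call trace:
F(i=7)
  F(i=6)
    F(i=5)
      F(i=4)
        F(i=3)
          F(i=2)
            F(i=1)
            -> return 1
          -> return 2
        -> return 6
      -> return 24
    -> return 120
  -> return 720
-> return 5040

Final answer: 5040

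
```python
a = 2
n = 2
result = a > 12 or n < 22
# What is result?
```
Trace:
  a=2
  a=2, n=2
  a=2, n=2, result=True

Final answer: True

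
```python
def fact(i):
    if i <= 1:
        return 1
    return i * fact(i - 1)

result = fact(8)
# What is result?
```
Call trace:
fact(i=8)
  fact(i=7)
    fact(i=6)
      fact(i=5)
        fact(i=4)
          fact(i=3)
            fact(i=2)
              fact(i=1)
              -> return 1
            -> return 2
          -> return 6
        -> return 24
      -> return 120
    -> return 720
  -> return 5040
-> return 40320

Final answer: 40320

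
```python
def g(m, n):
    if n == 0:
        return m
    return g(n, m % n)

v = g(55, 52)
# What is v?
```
Call trace:
g(m=55, n=52)
  g(m=52, n=3)
    g(m=3, n=1)
      g(m=1, n=0)
      -> return 1
    -> return 1
  -> return 1
-> return 1

Final answer: 1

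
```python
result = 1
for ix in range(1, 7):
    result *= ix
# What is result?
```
Trace:
  result=1
  result=1, ix=1
  result=2, ix=2
  result=6, ix=3
  result=24, ix=4
  result=120, ix=5
  result=720, ix=6

Final answer: 720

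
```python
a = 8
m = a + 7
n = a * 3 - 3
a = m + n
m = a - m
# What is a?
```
Trace:
  a=8
  a=8, m=15
  a=8, m=15, n=21
  a=36, m=15, n=21
  a=36, m=21, n=21

Final answer: 36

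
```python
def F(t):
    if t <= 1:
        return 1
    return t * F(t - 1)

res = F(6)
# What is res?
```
Call trace:
F(t=6)
  F(t=5)
    F(t=4)
      F(t=3)
        F(t=2)
          F(t=1)
          -> return 1
        -> return 2
      -> return 6
    -> return 24
  -> return 120
-> return 720

Final answer: 720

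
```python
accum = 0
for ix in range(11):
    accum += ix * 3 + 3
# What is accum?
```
Trace:
  accum=0
  accum=3, ix=0
  accum=9, ix=1
  accum=18, ix=2
  accum=30, ix=3
  accum=45, ix=4
  accum=63, ix=5
  accum=84, ix=6
  accum=108, ix=7
  accum=135, ix=8
  accum=165, ix=9
  accum=198, ix=10

Final answer: 198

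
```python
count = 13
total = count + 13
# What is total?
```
Trace:
  count=13
  count=13, total=26

Final answer: 26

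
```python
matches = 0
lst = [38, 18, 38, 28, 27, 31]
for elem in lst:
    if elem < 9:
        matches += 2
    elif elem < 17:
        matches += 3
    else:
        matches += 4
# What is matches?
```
Trace:
  matches=0
  matches=4, elem=38
  matches=8, elem=18
  matches=12, elem=38
  matches=16, elem=28
  matches=20, elem=27
  matches=24, elem=31

Final answer: 24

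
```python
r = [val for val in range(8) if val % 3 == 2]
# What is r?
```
Trace:
  val=0
  val=1
  val=2
  val=3
  val=4
  val=5
  val=6
  val=7
  r=[2, 5]

Final answer: [2, 5]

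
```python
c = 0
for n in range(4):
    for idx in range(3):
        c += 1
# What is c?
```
Trace:
  c=0
  c=1, n=0, idx=0
  c=2, n=0, idx=1
  c=3, n=0, idx=2
  c=4, n=1, idx=0
  c=5, n=1, idx=1
  c=6, n=1, idx=2
  c=7, n=2, idx=0
  c=8, n=2, idx=1
  c=9, n=2, idx=2
  c=10, n=3, idx=0
  c=11, n=3, idx=1
  c=12, n=3, idx=2

Final answer: 12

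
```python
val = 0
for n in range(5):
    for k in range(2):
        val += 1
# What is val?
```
Trace:
  val=0
  val=1, n=0, k=0
  val=2, n=0, k=1
  val=3, n=1, k=0
  val=4, n=1, k=1
  val=5, n=2, k=0
  val=6, n=2, k=1
  val=7, n=3, k=0
  val=8, n=3, k=1
  val=9, n=4, k=0
  val=10, n=4, k=1

Final answer: 10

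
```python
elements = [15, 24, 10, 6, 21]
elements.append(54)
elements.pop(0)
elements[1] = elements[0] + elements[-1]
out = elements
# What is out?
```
Trace:
  elements=[15, 24, 10, 6, 21]
  elements=[15, 24, 10, 6, 21, 54]
  elements=[24, 10, 6, 21, 54]
  elements=[24, 78, 6, 21, 54]
  elements=[24, 78, 6, 21, 54], out=[24, 78, 6, 21, 54]

Final answer: [24, 78, 6, 21, 54]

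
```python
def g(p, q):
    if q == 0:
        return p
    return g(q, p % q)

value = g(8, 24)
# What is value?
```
Call trace:
g(p=8, q=24)
  g(p=24, q=8)
    g(p=8, q=0)
    -> return 8
  -> return 8
-> return 8

Final answer: 8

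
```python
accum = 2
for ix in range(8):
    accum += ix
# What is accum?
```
Trace:
  accum=2
  accum=2, ix=0
  accum=3, ix=1
  accum=5, ix=2
  accum=8, ix=3
  accum=12, ix=4
  accum=17, ix=5
  accum=23, ix=6
  accum=30, ix=7

Final answer: 30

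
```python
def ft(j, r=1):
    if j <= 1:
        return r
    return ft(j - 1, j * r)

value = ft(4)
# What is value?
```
Call trace:
ft(j=4, r=1)
  ft(j=3, r=4)
    ft(j=2, r=12)
      ft(j=1, r=24)
      -> return 24
    -> return 24
  -> return 24
-> return 24

Final answer: 24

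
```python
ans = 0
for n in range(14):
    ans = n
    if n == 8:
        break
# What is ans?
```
Trace:
  ans=0
  ans=0, n=0
  ans=1, n=1
  ans=2, n=2
  ans=3, n=3
  ans=4, n=4
  ans=5, n=5
  ans=6, n=6
  ans=7, n=7
  ans=8, n=8

Final answer: 8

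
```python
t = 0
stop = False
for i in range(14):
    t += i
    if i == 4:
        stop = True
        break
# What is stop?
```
Trace:
  t=0
  t=0, stop=False
  t=0, stop=False, i=0
  t=1, stop=False, i=1
  t=3, stop=False, i=2
  t=6, stop=False, i=3
  t=10, stop=True, i=4

Final answer: True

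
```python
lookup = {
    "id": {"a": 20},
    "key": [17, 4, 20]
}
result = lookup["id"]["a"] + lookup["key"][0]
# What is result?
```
Trace:
  lookup={'id': {'a': 20}, 'key': [17, 4, 20]}
  lookup={'id': {'a': 20}, 'key': [17, 4, 20]}, result=37

Final answer: 37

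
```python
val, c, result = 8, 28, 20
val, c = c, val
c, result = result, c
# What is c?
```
Trace:
  val=8, c=28, result=20
  val=28, c=8, result=20
  val=28, c=20, result=8

Final answer: 20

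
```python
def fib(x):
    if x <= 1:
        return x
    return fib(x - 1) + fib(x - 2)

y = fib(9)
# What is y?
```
Call trace (a repeated sub-call is expanded the first time; later identical calls just restate its return value):
fib(x=9)
  fib(x=8)
    fib(x=7)
      fib(x=6)
        fib(x=5)
          fib(x=4)
            fib(x=3)
              fib(x=2)
                fib(x=1)
                -> return 1
                fib(x=0)
                -> return 0
              -> return 1
              fib(x=1)
              -> return 1
            -> return 2
            fib(x=2) -> return 1  (same call as traced above)
          -> return 3
          fib(x=3) -> return 2  (same call as traced above)
        -> return 5
        fib(x=4) -> return 3  (same call as traced above)
      -> return 8
      fib(x=5) -> return 5  (same call as traced above)
    -> return 13
    fib(x=6) -> return 8  (same call as traced above)
  -> return 21
  fib(x=7) -> return 13  (same call as traced above)
-> return 34

Final answer: 34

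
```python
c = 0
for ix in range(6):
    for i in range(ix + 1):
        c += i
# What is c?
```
Trace:
  c=0
  c=0, ix=0, i=0
  c=0, ix=1, i=0
  c=1, ix=1, i=1
  c=1, ix=2, i=0
  c=2, ix=2, i=1
  c=4, ix=2, i=2
  c=4, ix=3, i=0
  c=5, ix=3, i=1
  c=7, ix=3, i=2
  c=10, ix=3, i=3
  c=10, ix=4, i=0
  c=11, ix=4, i=1
  c=13, ix=4, i=2
  c=16, ix=4, i=3
  c=20, ix=4, i=4
  c=20, ix=5, i=0
  c=21, ix=5, i=1
  c=23, ix=5, i=2
  c=26, ix=5, i=3
  c=30, ix=5, i=4
  c=35, ix=5, i=5

Final answer: 35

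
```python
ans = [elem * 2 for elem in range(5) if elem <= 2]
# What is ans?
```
Trace:
  elem=0
  elem=1
  elem=2
  elem=3
  elem=4
  ans=[0, 2, 4]

Final answer: [0, 2, 4]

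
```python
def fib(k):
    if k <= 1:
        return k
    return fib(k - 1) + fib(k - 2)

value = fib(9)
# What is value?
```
Call trace (a repeated sub-call is expanded the first time; later identical calls just restate its return value):
fib(k=9)
  fib(k=8)
    fib(k=7)
      fib(k=6)
        fib(k=5)
          fib(k=4)
            fib(k=3)
              fib(k=2)
                fib(k=1)
                -> return 1
                fib(k=0)
                -> return 0
              -> return 1
              fib(k=1)
              -> return 1
            -> return 2
            fib(k=2) -> return 1  (same call as traced above)
          -> return 3
          fib(k=3) -> return 2  (same call as traced above)
        -> return 5
        fib(k=4) -> return 3  (same call as traced above)
      -> return 8
      fib(k=5) -> return 5  (same call as traced above)
    -> return 13
    fib(k=6) -> return 8  (same call as traced above)
  -> return 21
  fib(k=7) -> return 13  (same call as traced above)
-> return 34

Final answer: 34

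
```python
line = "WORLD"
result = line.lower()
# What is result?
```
Trace:
  line='WORLD'
  line='WORLD', result='world'

Final answer: 'world'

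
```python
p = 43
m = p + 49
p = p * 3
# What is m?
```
Trace:
  p=43
  p=43, m=92
  p=129, m=92

Final answer: 92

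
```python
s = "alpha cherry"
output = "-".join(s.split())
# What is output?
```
Trace:
  s='alpha cherry'
  s='alpha cherry', output='alpha-cherry'

Final answer: 'alpha-cherry'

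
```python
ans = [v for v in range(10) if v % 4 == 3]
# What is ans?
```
Trace:
  v=0
  v=1
  v=2
  v=3
  v=4
  v=5
  v=6
  v=7
  v=8
  v=9
  ans=[3, 7]

Final answer: [3, 7]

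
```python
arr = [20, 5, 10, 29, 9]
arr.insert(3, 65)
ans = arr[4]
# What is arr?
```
Trace:
  arr=[20, 5, 10, 29, 9]
  arr=[20, 5, 10, 65, 29, 9]
  arr=[20, 5, 10, 65, 29, 9], ans=29

Final answer: [20, 5, 10, 65, 29, 9]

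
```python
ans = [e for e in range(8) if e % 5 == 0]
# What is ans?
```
Trace:
  e=0
  e=1
  e=2
  e=3
  e=4
  e=5
  e=6
  e=7
  ans=[0, 5]

Final answer: [0, 5]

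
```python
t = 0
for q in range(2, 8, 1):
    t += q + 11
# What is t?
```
Trace:
  t=0
  t=13, q=2
  t=27, q=3
  t=42, q=4
  t=58, q=5
  t=75, q=6
  t=93, q=7

Final answer: 93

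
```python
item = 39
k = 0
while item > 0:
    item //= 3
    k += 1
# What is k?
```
Trace:
  item=39
  item=39, k=0
  item=13, k=1
  item=4, k=2
  item=1, k=3
  item=0, k=4

Final answer: 4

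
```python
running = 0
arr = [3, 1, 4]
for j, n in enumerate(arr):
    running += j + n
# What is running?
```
Trace:
  running=0
  running=3, j=0, n=3
  running=5, j=1, n=1
  running=11, j=2, n=4

Final answer: 11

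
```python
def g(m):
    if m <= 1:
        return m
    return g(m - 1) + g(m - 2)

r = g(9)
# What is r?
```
Call trace (a repeated sub-call is expanded the first time; later identical calls just restate its return value):
g(m=9)
  g(m=8)
    g(m=7)
      g(m=6)
        g(m=5)
          g(m=4)
            g(m=3)
              g(m=2)
                g(m=1)
                -> return 1
                g(m=0)
                -> return 0
              -> return 1
              g(m=1)
              -> return 1
            -> return 2
            g(m=2) -> return 1  (same call as traced above)
          -> return 3
          g(m=3) -> return 2  (same call as traced above)
        -> return 5
        g(m=4) -> return 3  (same call as traced above)
      -> return 8
      g(m=5) -> return 5  (same call as traced above)
    -> return 13
    g(m=6) -> return 8  (same call as traced above)
  -> return 21
  g(m=7) -> return 13  (same call as traced above)
-> return 34

Final answer: 34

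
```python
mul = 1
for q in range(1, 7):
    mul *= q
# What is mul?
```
Trace:
  mul=1
  mul=1, q=1
  mul=2, q=2
  mul=6, q=3
  mul=24, q=4
  mul=120, q=5
  mul=720, q=6

Final answer: 720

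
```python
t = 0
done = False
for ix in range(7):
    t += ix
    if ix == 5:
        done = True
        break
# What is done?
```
Trace:
  t=0
  t=0, done=False
  t=0, done=False, ix=0
  t=1, done=False, ix=1
  t=3, done=False, ix=2
  t=6, done=False, ix=3
  t=10, done=False, ix=4
  t=15, done=True, ix=5

Final answer: True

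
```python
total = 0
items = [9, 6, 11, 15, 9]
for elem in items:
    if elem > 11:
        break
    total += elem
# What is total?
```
Trace:
  total=0
  total=9, elem=9
  total=15, elem=6
  total=26, elem=11
  total=26, elem=15

Final answer: 26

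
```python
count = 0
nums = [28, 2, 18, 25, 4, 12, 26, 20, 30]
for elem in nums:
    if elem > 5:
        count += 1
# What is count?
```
Trace:
  count=0
  count=1, elem=28
  count=1, elem=2
  count=2, elem=18
  count=3, elem=25
  count=3, elem=4
  count=4, elem=12
  count=5, elem=26
  count=6, elem=20
  count=7, elem=30

Final answer: 7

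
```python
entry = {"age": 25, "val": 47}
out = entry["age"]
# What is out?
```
Trace:
  entry={'age': 25, 'val': 47}
  entry={'age': 25, 'val': 47}, out=25

Final answer: 25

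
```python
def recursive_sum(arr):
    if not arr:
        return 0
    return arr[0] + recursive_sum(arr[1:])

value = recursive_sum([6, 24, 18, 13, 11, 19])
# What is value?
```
Call trace:
recursive_sum(arr=[6, 24, 18, 13, 11, 19])
  recursive_sum(arr=[24, 18, 13, 11, 19])
    recursive_sum(arr=[18, 13, 11, 19])
      recursive_sum(arr=[13, 11, 19])
        recursive_sum(arr=[11, 19])
          recursive_sum(arr=[19])
            recursive_sum(arr=[])
            -> return 0
          -> return 19
        -> return 30
      -> return 43
    -> return 61
  -> return 85
-> return 91

Final answer: 91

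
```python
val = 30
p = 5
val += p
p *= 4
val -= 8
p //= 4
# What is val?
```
Trace:
  val=30
  val=30, p=5
  val=35, p=5
  val=35, p=20
  val=27, p=20
  val=27, p=5

Final answer: 27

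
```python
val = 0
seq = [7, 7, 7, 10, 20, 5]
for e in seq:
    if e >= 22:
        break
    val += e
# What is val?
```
Trace:
  val=0
  val=7, e=7
  val=14, e=7
  val=21, e=7
  val=31, e=10
  val=51, e=20
  val=56, e=5

Final answer: 56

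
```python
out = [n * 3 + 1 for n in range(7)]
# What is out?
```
Trace:
  n=0
  n=1
  n=2
  n=3
  n=4
  n=5
  n=6
  out=[1, 4, 7, 10, 13, 16, 19]

Final answer: [1, 4, 7, 10, 13, 16, 19]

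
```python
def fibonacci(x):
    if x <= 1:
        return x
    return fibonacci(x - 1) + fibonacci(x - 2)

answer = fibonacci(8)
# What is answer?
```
Call trace (a repeated sub-call is expanded the first time; later identical calls just restate its return value):
fibonacci(x=8)
  fibonacci(x=7)
    fibonacci(x=6)
      fibonacci(x=5)
        fibonacci(x=4)
          fibonacci(x=3)
            fibonacci(x=2)
              fibonacci(x=1)
              -> return 1
              fibonacci(x=0)
              -> return 0
            -> return 1
            fibonacci(x=1)
            -> return 1
          -> return 2
          fibonacci(x=2) -> return 1  (same call as traced above)
        -> return 3
        fibonacci(x=3) -> return 2  (same call as traced above)
      -> return 5
      fibonacci(x=4) -> return 3  (same call as traced above)
    -> return 8
    fibonacci(x=5) -> return 5  (same call as traced above)
  -> return 13
  fibonacci(x=6) -> return 8  (same call as traced above)
-> return 21

Final answer: 21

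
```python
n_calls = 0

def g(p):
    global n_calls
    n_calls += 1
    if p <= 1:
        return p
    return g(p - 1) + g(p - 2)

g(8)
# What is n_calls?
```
Call trace (a repeated sub-call is expanded the first time; later identical calls just restate its return value):
g(p=8)
  g(p=7)
    g(p=6)
      g(p=5)
        g(p=4)
          g(p=3)
            g(p=2)
              g(p=1)
              -> return 1
              g(p=0)
              -> return 0
            -> return 1
            g(p=1)
            -> return 1
          -> return 2
          g(p=2) -> return 1  (same call as traced above)
        -> return 3
        g(p=3) -> return 2  (same call as traced above)
      -> return 5
      g(p=4) -> return 3  (same call as traced above)
    -> return 8
    g(p=5) -> return 5  (same call as traced above)
  -> return 13
  g(p=6) -> return 8  (same call as traced above)
-> return 21

n_calls is incremented once per call, so count the calls in each subtree. Let C(p) = number of calls made by g(p).
C(0) = C(1) = 1 (base case, no recursion); C(p) = 1 + C(p - 1) + C(p - 2) otherwise.
C(2) = 1 + C(1) + C(0) = 1 + 1 + 1 = 3
C(3) = 1 + C(2) + C(1) = 1 + 3 + 1 = 5
C(4) = 1 + C(3) + C(2) = 1 + 5 + 3 = 9
C(5) = 1 + C(4) + C(3) = 1 + 9 + 5 = 15
C(6) = 1 + C(5) + C(4) = 1 + 15 + 9 = 25
C(7) = 1 + C(6) + C(5) = 1 + 25 + 15 = 41
C(8) = 1 + C(7) + C(6) = 1 + 41 + 25 = 67
n_calls = C(8) = 67

Final answer: 67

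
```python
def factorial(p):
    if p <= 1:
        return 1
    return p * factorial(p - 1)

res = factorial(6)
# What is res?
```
Call trace:
factorial(p=6)
  factorial(p=5)
    factorial(p=4)
      factorial(p=3)
        factorial(p=2)
          factorial(p=1)
          -> return 1
        -> return 2
      -> return 6
    -> return 24
  -> return 120
-> return 720

Final answer: 720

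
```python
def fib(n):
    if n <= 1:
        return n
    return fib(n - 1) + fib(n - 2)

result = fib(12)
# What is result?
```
Call trace (a repeated sub-call is expanded the first time; later identical calls just restate its return value):
fib(n=12)
  fib(n=11)
    fib(n=10)
      fib(n=9)
        fib(n=8)
          fib(n=7)
            fib(n=6)
              fib(n=5)
                fib(n=4)
                  fib(n=3)
                    fib(n=2)
                      fib(n=1)
                      -> return 1
                      fib(n=0)
                      -> return 0
                    -> return 1
                    fib(n=1)
                    -> return 1
                  -> return 2
                  fib(n=2) -> return 1  (same call as traced above)
                -> return 3
                fib(n=3) -> return 2  (same call as traced above)
              -> return 5
              fib(n=4) -> return 3  (same call as traced above)
            -> return 8
            fib(n=5) -> return 5  (same call as traced above)
          -> return 13
          fib(n=6) -> return 8  (same call as traced above)
        -> return 21
        fib(n=7) -> return 13  (same call as traced above)
      -> return 34
      fib(n=8) -> return 21  (same call as traced above)
    -> return 55
    fib(n=9) -> return 34  (same call as traced above)
  -> return 89
  fib(n=10) -> return 55  (same call as traced above)
-> return 144

Final answer: 144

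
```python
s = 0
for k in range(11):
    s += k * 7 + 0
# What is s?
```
Trace:
  s=0
  s=0, k=0
  s=7, k=1
  s=21, k=2
  s=42, k=3
  s=70, k=4
  s=105, k=5
  s=147, k=6
  s=196, k=7
  s=252, k=8
  s=315, k=9
  s=385, k=10

Final answer: 385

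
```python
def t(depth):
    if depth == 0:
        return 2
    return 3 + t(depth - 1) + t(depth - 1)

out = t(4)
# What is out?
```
Call trace (a repeated sub-call is expanded the first time; later identical calls just restate its return value):
t(depth=4)
  t(depth=3)
    t(depth=2)
      t(depth=1)
        t(depth=0)
        -> return 2
        t(depth=0)
        -> return 2
      -> return 7
      t(depth=1) -> return 7  (same call as traced above)
    -> return 17
    t(depth=2) -> return 17  (same call as traced above)
  -> return 37
  t(depth=3) -> return 37  (same call as traced above)
-> return 77

Final answer: 77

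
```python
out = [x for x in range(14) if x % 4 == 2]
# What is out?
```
Trace:
  x=0
  x=1
  x=2
  x=3
  x=4
  x=5
  x=6
  x=7
  x=8
  x=9
  x=10
  x=11
  x=12
  x=13
  out=[2, 6, 10]

Final answer: [2, 6, 10]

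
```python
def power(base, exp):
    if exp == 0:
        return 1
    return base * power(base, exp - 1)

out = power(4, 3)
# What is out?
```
Call trace:
power(base=4, exp=3)
  power(base=4, exp=2)
    power(base=4, exp=1)
      power(base=4, exp=0)
      -> return 1
    -> return 4
  -> return 16
-> return 64

Final answer: 64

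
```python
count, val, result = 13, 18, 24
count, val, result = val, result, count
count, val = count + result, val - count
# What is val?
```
Trace:
  count=13, val=18, result=24
  count=18, val=24, result=13
  count=31, val=6, result=13

Final answer: 6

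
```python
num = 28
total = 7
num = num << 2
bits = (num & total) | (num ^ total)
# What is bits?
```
Trace:
  num=28
  num=28, total=7
  num=112, total=7
  num=112, total=7, bits=119

Final answer: 119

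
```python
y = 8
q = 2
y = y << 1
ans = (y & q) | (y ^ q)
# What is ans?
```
Trace:
  y=8
  y=8, q=2
  y=16, q=2
  y=16, q=2, ans=18

Final answer: 18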